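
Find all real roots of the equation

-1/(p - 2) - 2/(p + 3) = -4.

p = -2.5262 or p = 2.2762

Multiply both sides by (p - 2)(p + 3):
-(p + 3) - 2(p - 2) = -4(p - 2)(p + 3).
Expand and collect terms: -4p^2 - p + 23 = 0.
By the quadratic formula, p = (1 +/- sqrt(369)) / -8, so p ~= -2.5262 or p ~= 2.2762.
Neither value makes a denominator zero (p != 2, p != -3), so both are valid.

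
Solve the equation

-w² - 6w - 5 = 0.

w = -5 or w = -1

Factor: -1(w + 1)(w + 5) = 0.
So w = -1 or w = -5.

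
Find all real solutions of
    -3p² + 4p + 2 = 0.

Discriminant: (4)² − 4·(-3)·2 = 40.
Quadratic formula: p = (-4 ± √40) / (-6).
So p = 2/3 - √(10)/3 ≈ -0.3874 or p = 2/3 + √(10)/3 ≈ 1.7208.

p = -0.3874 or p = 1.7208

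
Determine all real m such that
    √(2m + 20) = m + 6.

Square both sides: 2m + 20 = (m + 6)².
Expand and rearrange: m² + 10m + 16 = 0.
Solving gives m = -2 or m = -8.
Check each candidate in the original equation:
  m = -2: √(16) = 4, while m + 6 = 4 — valid.
  m = -8: √(4) = 2, while m + 6 = -2 — extraneous.

m = -2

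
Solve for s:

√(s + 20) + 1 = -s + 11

s = 5

Isolate the radical: √(s + 20) = -s + 10.
Square both sides: s + 20 = (-s + 10)².
Expand and rearrange: s² - 21s + 80 = 0.
Solving gives s = 16 or s = 5.
Check each candidate in the original equation:
  s = 16: √(36) = 6, while -s + 10 = -6 — extraneous.
  s = 5: √(25) = 5, while -s + 10 = 5 — valid.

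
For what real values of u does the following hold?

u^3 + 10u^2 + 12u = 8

Rearrange: u^3 + 10u^2 + 12u - 8 = 0.
Possible rational roots are divisors of -8. Testing u = -2 gives 0, so (u + 2) is a factor.
Divide: u^3 + 10u^2 + 12u - 8 = (u + 2)(u^2 + 8u - 4).
Apply the quadratic formula to u^2 + 8u - 4 = 0: u = (-8 +/- sqrt(80))/2, i.e. u ~= 0.4721 or u ~= -8.4721.

u = -8.4721 or u = -2 or u = 0.4721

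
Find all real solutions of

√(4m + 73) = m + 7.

m = 2

Square both sides: 4m + 73 = (m + 7)².
Expand and rearrange: m² + 10m - 24 = 0.
Solving gives m = 2 or m = -12.
Check each candidate in the original equation:
  m = 2: √(81) = 9, while m + 7 = 9 — valid.
  m = -12: √(25) = 5, while m + 7 = -5 — extraneous.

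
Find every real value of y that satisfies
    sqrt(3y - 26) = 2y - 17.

Square both sides: 3y - 26 = (2y - 17)^2.
Expand and rearrange: 4y^2 - 71y + 315 = 0.
Solving gives y = 9 or y = 8.75.
Check each candidate in the original equation:
  y = 9: sqrt(1) = 1, while 2y - 17 = 1 — valid.
  y = 8.75: sqrt(0.25) = 0.5, while 2y - 17 = 0.5 — valid.

y = 8.75 or y = 9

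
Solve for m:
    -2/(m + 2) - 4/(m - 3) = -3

m = -1.4861 or m = 4.4861

Multiply both sides by (m + 2)(m - 3):
-2(m - 3) - 4(m + 2) = -3(m + 2)(m - 3).
Expand and collect terms: -3m^2 + 9m + 20 = 0.
By the quadratic formula, m = (-9 +/- sqrt(321)) / -6, so m ~= -1.4861 or m ~= 4.4861.
Neither value makes a denominator zero (m != -2, m != 3), so both are valid.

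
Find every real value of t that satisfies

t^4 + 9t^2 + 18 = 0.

No real solutions.

Let u = t^2. The equation becomes u^2 + 9u + 18 = 0.
Factor: (u + 3)(u + 6) = 0, so u = -3 or u = -6.
t^2 = -3 < 0 has no real solution.
t^2 = -6 < 0 has no real solution.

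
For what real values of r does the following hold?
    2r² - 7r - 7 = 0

r = -0.8117 or r = 4.3117

Discriminant: (-7)² − 4·2·(-7) = 105.
Quadratic formula: r = (7 ± √105) / 4.
So r = 7/4 + √(105)/4 ≈ 4.3117 or r = 7/4 - √(105)/4 ≈ -0.8117.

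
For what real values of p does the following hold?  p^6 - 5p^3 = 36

p = -1.5874 or p = 2.0801

Let u = p^3. The equation becomes u^2 - 5u - 36 = 0.
Factor: (u - 9)(u + 4) = 0, so u = 9 or u = -4.
p^3 = 9 gives p = (9)^(1/3) ~= 2.0801.
p^3 = -4 gives p = -(4)^(1/3) ~= -1.5874.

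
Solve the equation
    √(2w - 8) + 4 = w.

Isolate the radical: √(2w - 8) = w - 4.
Square both sides: 2w - 8 = (w - 4)².
Expand and rearrange: w² - 10w + 24 = 0.
Solving gives w = 6 or w = 4.
Check each candidate in the original equation:
  w = 6: √(4) = 2, while w - 4 = 2 — valid.
  w = 4: √(0) = 0, while w - 4 = 0 — valid.

w = 4 or w = 6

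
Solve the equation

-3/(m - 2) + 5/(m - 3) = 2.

Multiply both sides by (m - 2)(m - 3):
-3(m - 3) + 5(m - 2) = 2(m - 2)(m - 3).
Expand and collect terms: 2m^2 - 12m + 13 = 0.
By the quadratic formula, m = (12 +/- sqrt(40)) / 4, so m ~= 4.5811 or m ~= 1.4189.
Neither value makes a denominator zero (m != 2, m != 3), so both are valid.

m = 1.4189 or m = 4.5811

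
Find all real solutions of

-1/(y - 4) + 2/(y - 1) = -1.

Multiply both sides by (y - 4)(y - 1):
-(y - 1) + 2(y - 4) = -(y - 4)(y - 1).
Expand and collect terms: -y² + 4y + 3 = 0.
By the quadratic formula, y = (-4 ± √28) / -2, so y ≈ -0.6458 or y ≈ 4.6458.
Neither value makes a denominator zero (y ≠ 4, y ≠ 1), so both are valid.

y = -0.6458 or y = 4.6458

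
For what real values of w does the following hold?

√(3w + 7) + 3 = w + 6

w = -2 or w = -1

Isolate the radical: √(3w + 7) = w + 3.
Square both sides: 3w + 7 = (w + 3)².
Expand and rearrange: w² + 3w + 2 = 0.
Solving gives w = -1 or w = -2.
Check each candidate in the original equation:
  w = -1: √(4) = 2, while w + 3 = 2 — valid.
  w = -2: √(1) = 1, while w + 3 = 1 — valid.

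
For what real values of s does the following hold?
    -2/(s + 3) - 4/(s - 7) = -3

s = -2.416 or s = 8.416

Multiply both sides by (s + 3)(s - 7):
-2(s - 7) - 4(s + 3) = -3(s + 3)(s - 7).
Expand and collect terms: -3s² + 18s + 61 = 0.
By the quadratic formula, s = (-18 ± √1056) / -6, so s ≈ -2.416 or s ≈ 8.416.
Neither value makes a denominator zero (s ≠ -3, s ≠ 7), so both are valid.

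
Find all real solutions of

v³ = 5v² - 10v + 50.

v = 5

Rearrange: v³ - 5v² + 10v - 50 = 0.
Possible rational roots are divisors of -50. Testing v = 5 gives 0, so (v - 5) is a factor.
Divide: v³ - 5v² + 10v - 50 = (v - 5)(v² + 10).
The quadratic v² + 10 has discriminant -40 < 0, so no further real roots.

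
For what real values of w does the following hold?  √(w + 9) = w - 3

w = 7

Square both sides: w + 9 = (w - 3)².
Expand and rearrange: w² - 7w = 0.
Solving gives w = 7 or w = 0.
Check each candidate in the original equation:
  w = 7: √(16) = 4, while w - 3 = 4 — valid.
  w = 0: √(9) = 3, while w - 3 = -3 — extraneous.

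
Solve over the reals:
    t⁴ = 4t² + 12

Let u = t². The equation becomes u² - 4u - 12 = 0.
Factor: (u - 6)(u + 2) = 0, so u = 6 or u = -2.
t² = 6 gives t = ±√(6) ≈ ±2.4495.
t² = -2 < 0 has no real solution.

t = -2.4495 or t = 2.4495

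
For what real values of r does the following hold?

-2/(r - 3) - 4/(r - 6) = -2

r = 3.5505 or r = 8.4495

Multiply both sides by (r - 3)(r - 6):
-2(r - 6) - 4(r - 3) = -2(r - 3)(r - 6).
Expand and collect terms: -2r² + 24r - 60 = 0.
By the quadratic formula, r = (-24 ± √96) / -4, so r ≈ 3.5505 or r ≈ 8.4495.
Neither value makes a denominator zero (r ≠ 3, r ≠ 6), so both are valid.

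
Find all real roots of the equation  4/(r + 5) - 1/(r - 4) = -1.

Multiply both sides by (r + 5)(r - 4):
4(r - 4) - (r + 5) = -(r + 5)(r - 4).
Expand and collect terms: -r^2 - 4r + 41 = 0.
By the quadratic formula, r = (4 +/- sqrt(180)) / -2, so r ~= -8.7082 or r ~= 4.7082.
Neither value makes a denominator zero (r != -5, r != 4), so both are valid.

r = -8.7082 or r = 4.7082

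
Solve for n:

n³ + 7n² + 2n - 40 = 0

n = -5 or n = -4 or n = 2

Possible rational roots are divisors of -40. Testing n = -4 gives 0, so (n + 4) is a factor.
Divide: n³ + 7n² + 2n - 40 = (n + 4)(n² + 3n - 10).
Factor the quadratic: n = 2 or n = -5.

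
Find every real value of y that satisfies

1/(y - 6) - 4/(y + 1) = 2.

Multiply both sides by (y - 6)(y + 1):
(y + 1) - 4(y - 6) = 2(y - 6)(y + 1).
Expand and collect terms: 2y² - 7y - 37 = 0.
By the quadratic formula, y = (7 ± √345) / 4, so y ≈ 6.3935 or y ≈ -2.8935.
Neither value makes a denominator zero (y ≠ 6, y ≠ -1), so both are valid.

y = -2.8935 or y = 6.3935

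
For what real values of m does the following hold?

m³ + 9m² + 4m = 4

m = -8.4721 or m = -1 or m = 0.4721

Rearrange: m³ + 9m² + 4m - 4 = 0.
Possible rational roots are divisors of -4. Testing m = -1 gives 0, so (m + 1) is a factor.
Divide: m³ + 9m² + 4m - 4 = (m + 1)(m² + 8m - 4).
Apply the quadratic formula to m² + 8m - 4 = 0: m = (-8 ± √80)/2, i.e. m ≈ 0.4721 or m ≈ -8.4721.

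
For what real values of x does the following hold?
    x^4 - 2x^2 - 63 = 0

x = -3 or x = 3

Let u = x^2. The equation becomes u^2 - 2u - 63 = 0.
Factor: (u - 9)(u + 7) = 0, so u = 9 or u = -7.
x^2 = 9 gives x = +/-3.
x^2 = -7 < 0 has no real solution.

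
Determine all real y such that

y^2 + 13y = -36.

y = -9 or y = -4

Bring every term to one side: y^2 + 13y + 36 = 0.
Factor: (y + 4)(y + 9) = 0.
So y = -4 or y = -9.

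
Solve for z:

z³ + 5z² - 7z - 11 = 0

z = -5.873 or z = -1 or z = 1.873

Possible rational roots are divisors of -11. Testing z = -1 gives 0, so (z + 1) is a factor.
Divide: z³ + 5z² - 7z - 11 = (z + 1)(z² + 4z - 11).
Apply the quadratic formula to z² + 4z - 11 = 0: z = (-4 ± √60)/2, i.e. z ≈ 1.873 or z ≈ -5.873.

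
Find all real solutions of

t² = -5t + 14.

Bring every term to one side: t² + 5t - 14 = 0.
Factor: (t - 2)(t + 7) = 0.
So t = 2 or t = -7.

t = -7 or t = 2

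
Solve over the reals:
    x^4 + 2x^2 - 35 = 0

Let u = x^2. The equation becomes u^2 + 2u - 35 = 0.
Factor: (u - 5)(u + 7) = 0, so u = 5 or u = -7.
x^2 = 5 gives x = +/-sqrt(5) ~= +/-2.2361.
x^2 = -7 < 0 has no real solution.

x = -2.2361 or x = 2.2361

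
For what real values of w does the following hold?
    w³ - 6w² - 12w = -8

Rearrange: w³ - 6w² - 12w + 8 = 0.
Possible rational roots are divisors of 8. Testing w = -2 gives 0, so (w + 2) is a factor.
Divide: w³ - 6w² - 12w + 8 = (w + 2)(w² - 8w + 4).
Apply the quadratic formula to w² - 8w + 4 = 0: w = (8 ± √48)/2, i.e. w ≈ 7.4641 or w ≈ 0.5359.

w = -2 or w = 0.5359 or w = 7.4641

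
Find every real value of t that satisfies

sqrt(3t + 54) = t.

Square both sides: 3t + 54 = (t)^2.
Expand and rearrange: t^2 - 3t - 54 = 0.
Solving gives t = 9 or t = -6.
Check each candidate in the original equation:
  t = 9: sqrt(81) = 9, while t = 9 — valid.
  t = -6: sqrt(36) = 6, while t = -6 — extraneous.

t = 9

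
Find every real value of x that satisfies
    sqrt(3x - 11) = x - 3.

x = 4 or x = 5

Square both sides: 3x - 11 = (x - 3)^2.
Expand and rearrange: x^2 - 9x + 20 = 0.
Solving gives x = 5 or x = 4.
Check each candidate in the original equation:
  x = 5: sqrt(4) = 2, while x - 3 = 2 — valid.
  x = 4: sqrt(1) = 1, while x - 3 = 1 — valid.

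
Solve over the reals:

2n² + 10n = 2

Rearrange to standard form: 2n² + 10n - 2 = 0.
Discriminant: (10)² − 4·2·(-2) = 116.
Quadratic formula: n = (-10 ± √116) / 4.
So n = -5/2 + √(29)/2 ≈ 0.1926 or n = -√(29)/2 - 5/2 ≈ -5.1926.

n = -5.1926 or n = 0.1926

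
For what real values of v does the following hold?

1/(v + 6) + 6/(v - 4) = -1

v = -8 or v = -1

Multiply both sides by (v + 6)(v - 4):
(v - 4) + 6(v + 6) = -(v + 6)(v - 4).
Expand and collect terms: -v^2 - 9v - 8 = 0.
Factor or apply the quadratic formula: v = -8 or v = -1.
Neither value makes a denominator zero (v != -6, v != 4), so both are valid.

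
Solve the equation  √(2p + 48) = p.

Square both sides: 2p + 48 = (p)².
Expand and rearrange: p² - 2p - 48 = 0.
Solving gives p = 8 or p = -6.
Check each candidate in the original equation:
  p = 8: √(64) = 8, while p = 8 — valid.
  p = -6: √(36) = 6, while p = -6 — extraneous.

p = 8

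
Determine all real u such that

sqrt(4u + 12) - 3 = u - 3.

u = 6

Isolate the radical: sqrt(4u + 12) = u.
Square both sides: 4u + 12 = (u)^2.
Expand and rearrange: u^2 - 4u - 12 = 0.
Solving gives u = 6 or u = -2.
Check each candidate in the original equation:
  u = 6: sqrt(36) = 6, while u = 6 — valid.
  u = -2: sqrt(4) = 2, while u = -2 — extraneous.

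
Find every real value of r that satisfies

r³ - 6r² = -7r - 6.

r = -0.5616 or r = 3 or r = 3.5616

Rearrange: r³ - 6r² + 7r + 6 = 0.
Possible rational roots are divisors of 6. Testing r = 3 gives 0, so (r - 3) is a factor.
Divide: r³ - 6r² + 7r + 6 = (r - 3)(r² - 3r - 2).
Apply the quadratic formula to r² - 3r - 2 = 0: r = (3 ± √17)/2, i.e. r ≈ 3.5616 or r ≈ -0.5616.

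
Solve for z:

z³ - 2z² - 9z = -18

z = -3 or z = 2 or z = 3

Rearrange: z³ - 2z² - 9z + 18 = 0.
Possible rational roots are divisors of 18. Testing z = 3 gives 0, so (z - 3) is a factor.
Divide: z³ - 2z² - 9z + 18 = (z - 3)(z² + z - 6).
Factor the quadratic: z = 2 or z = -3.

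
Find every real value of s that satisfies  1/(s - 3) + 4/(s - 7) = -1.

Multiply both sides by (s - 3)(s - 7):
(s - 7) + 4(s - 3) = -(s - 3)(s - 7).
Expand and collect terms: -s² + 5s - 2 = 0.
By the quadratic formula, s = (-5 ± √17) / -2, so s ≈ 0.4384 or s ≈ 4.5616.
Neither value makes a denominator zero (s ≠ 3, s ≠ 7), so both are valid.

s = 0.4384 or s = 4.5616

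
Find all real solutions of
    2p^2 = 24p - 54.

p = 3 or p = 9

Bring every term to one side: 2p^2 - 24p + 54 = 0.
Factor: 2(p - 3)(p - 9) = 0.
So p = 3 or p = 9.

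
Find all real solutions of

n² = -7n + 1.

Rearrange to standard form: n² + 7n - 1 = 0.
Discriminant: (7)² − 4·1·(-1) = 53.
Quadratic formula: n = (-7 ± √53) / 2.
So n = -7/2 + √(53)/2 ≈ 0.1401 or n = -√(53)/2 - 7/2 ≈ -7.1401.

n = -7.1401 or n = 0.1401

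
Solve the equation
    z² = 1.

z = -1 or z = 1

Bring every term to one side: z² - 1 = 0.
Factor: (z + 1)(z - 1) = 0.
So z = -1 or z = 1.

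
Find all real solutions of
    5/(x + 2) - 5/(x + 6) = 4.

x = -7 or x = -1

Multiply both sides by (x + 2)(x + 6):
5(x + 6) - 5(x + 2) = 4(x + 2)(x + 6).
Expand and collect terms: 4x² + 32x + 28 = 0.
Factor or apply the quadratic formula: x = -1 or x = -7.
Neither value makes a denominator zero (x ≠ -2, x ≠ -6), so both are valid.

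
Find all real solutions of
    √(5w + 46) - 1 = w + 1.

Isolate the radical: √(5w + 46) = w + 2.
Square both sides: 5w + 46 = (w + 2)².
Expand and rearrange: w² - w - 42 = 0.
Solving gives w = 7 or w = -6.
Check each candidate in the original equation:
  w = 7: √(81) = 9, while w + 2 = 9 — valid.
  w = -6: √(16) = 4, while w + 2 = -4 — extraneous.

w = 7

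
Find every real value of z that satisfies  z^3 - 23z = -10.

z = -5 or z = 0.4384 or z = 4.5616

Rearrange: z^3 - 23z + 10 = 0.
Possible rational roots are divisors of 10. Testing z = -5 gives 0, so (z + 5) is a factor.
Divide: z^3 - 23z + 10 = (z + 5)(z^2 - 5z + 2).
Apply the quadratic formula to z^2 - 5z + 2 = 0: z = (5 +/- sqrt(17))/2, i.e. z ~= 4.5616 or z ~= 0.4384.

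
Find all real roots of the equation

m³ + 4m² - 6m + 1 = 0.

Possible rational roots are divisors of 1. Testing m = 1 gives 0, so (m - 1) is a factor.
Divide: m³ + 4m² - 6m + 1 = (m - 1)(m² + 5m - 1).
Apply the quadratic formula to m² + 5m - 1 = 0: m = (-5 ± √29)/2, i.e. m ≈ 0.1926 or m ≈ -5.1926.

m = -5.1926 or m = 0.1926 or m = 1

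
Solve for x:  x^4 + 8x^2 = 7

Let u = x^2. The equation becomes u^2 + 8u - 7 = 0.
By the quadratic formula, u = -4 + sqrt(23) or u = -sqrt(23) - 4.
x^2 = -4 + sqrt(23) gives x = +/-sqrt(-4 + sqrt(23)) ~= +/-0.8921.
x^2 = -sqrt(23) - 4 < 0 has no real solution.

x = -0.8921 or x = 0.8921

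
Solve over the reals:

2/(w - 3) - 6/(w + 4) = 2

w = -6.7202 or w = 3.7202

Multiply both sides by (w - 3)(w + 4):
2(w + 4) - 6(w - 3) = 2(w - 3)(w + 4).
Expand and collect terms: 2w^2 + 6w - 50 = 0.
By the quadratic formula, w = (-6 +/- sqrt(436)) / 4, so w ~= 3.7202 or w ~= -6.7202.
Neither value makes a denominator zero (w != 3, w != -4), so both are valid.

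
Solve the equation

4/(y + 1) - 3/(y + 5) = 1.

Multiply both sides by (y + 1)(y + 5):
4(y + 5) - 3(y + 1) = (y + 1)(y + 5).
Expand and collect terms: y^2 + 5y - 12 = 0.
By the quadratic formula, y = (-5 +/- sqrt(73)) / 2, so y ~= 1.772 or y ~= -6.772.
Neither value makes a denominator zero (y != -1, y != -5), so both are valid.

y = -6.772 or y = 1.772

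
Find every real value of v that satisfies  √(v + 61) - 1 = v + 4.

Isolate the radical: √(v + 61) = v + 5.
Square both sides: v + 61 = (v + 5)².
Expand and rearrange: v² + 9v - 36 = 0.
Solving gives v = 3 or v = -12.
Check each candidate in the original equation:
  v = 3: √(64) = 8, while v + 5 = 8 — valid.
  v = -12: √(49) = 7, while v + 5 = -7 — extraneous.

v = 3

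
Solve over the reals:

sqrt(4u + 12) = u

u = 6

Square both sides: 4u + 12 = (u)^2.
Expand and rearrange: u^2 - 4u - 12 = 0.
Solving gives u = 6 or u = -2.
Check each candidate in the original equation:
  u = 6: sqrt(36) = 6, while u = 6 — valid.
  u = -2: sqrt(4) = 2, while u = -2 — extraneous.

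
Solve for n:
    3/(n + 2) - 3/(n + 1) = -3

Multiply both sides by (n + 2)(n + 1):
3(n + 1) - 3(n + 2) = -3(n + 2)(n + 1).
Expand and collect terms: -3n² - 9n - 3 = 0.
By the quadratic formula, n = (9 ± √45) / -6, so n ≈ -2.618 or n ≈ -0.382.
Neither value makes a denominator zero (n ≠ -2, n ≠ -1), so both are valid.

n = -2.618 or n = -0.382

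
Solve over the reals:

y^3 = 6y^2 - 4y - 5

y = -0.618 or y = 1.618 or y = 5

Rearrange: y^3 - 6y^2 + 4y + 5 = 0.
Possible rational roots are divisors of 5. Testing y = 5 gives 0, so (y - 5) is a factor.
Divide: y^3 - 6y^2 + 4y + 5 = (y - 5)(y^2 - y - 1).
Apply the quadratic formula to y^2 - y - 1 = 0: y = (1 +/- sqrt(5))/2, i.e. y ~= 1.618 or y ~= -0.618.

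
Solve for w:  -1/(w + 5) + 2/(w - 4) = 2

Multiply both sides by (w + 5)(w - 4):
-(w - 4) + 2(w + 5) = 2(w + 5)(w - 4).
Expand and collect terms: 2w^2 + w - 54 = 0.
By the quadratic formula, w = (-1 +/- sqrt(433)) / 4, so w ~= 4.9522 or w ~= -5.4522.
Neither value makes a denominator zero (w != -5, w != 4), so both are valid.

w = -5.4522 or w = 4.9522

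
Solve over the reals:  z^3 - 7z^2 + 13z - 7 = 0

z = 1 or z = 1.5858 or z = 4.4142

Possible rational roots are divisors of -7. Testing z = 1 gives 0, so (z - 1) is a factor.
Divide: z^3 - 7z^2 + 13z - 7 = (z - 1)(z^2 - 6z + 7).
Apply the quadratic formula to z^2 - 6z + 7 = 0: z = (6 +/- sqrt(8))/2, i.e. z ~= 4.4142 or z ~= 1.5858.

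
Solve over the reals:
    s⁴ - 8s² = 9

Let u = s². The equation becomes u² - 8u - 9 = 0.
Factor: (u + 1)(u - 9) = 0, so u = -1 or u = 9.
s² = -1 < 0 has no real solution.
s² = 9 gives s = ±3.

s = -3 or s = 3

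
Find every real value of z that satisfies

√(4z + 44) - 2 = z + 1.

Isolate the radical: √(4z + 44) = z + 3.
Square both sides: 4z + 44 = (z + 3)².
Expand and rearrange: z² + 2z - 35 = 0.
Solving gives z = 5 or z = -7.
Check each candidate in the original equation:
  z = 5: √(64) = 8, while z + 3 = 8 — valid.
  z = -7: √(16) = 4, while z + 3 = -4 — extraneous.

z = 5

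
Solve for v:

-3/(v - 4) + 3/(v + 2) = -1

Multiply both sides by (v - 4)(v + 2):
-3(v + 2) + 3(v - 4) = -(v - 4)(v + 2).
Expand and collect terms: -v² + 2v + 26 = 0.
By the quadratic formula, v = (-2 ± √108) / -2, so v ≈ -4.1962 or v ≈ 6.1962.
Neither value makes a denominator zero (v ≠ 4, v ≠ -2), so both are valid.

v = -4.1962 or v = 6.1962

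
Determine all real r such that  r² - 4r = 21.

Bring every term to one side: r² - 4r - 21 = 0.
Factor: (r - 7)(r + 3) = 0.
So r = 7 or r = -3.

r = -3 or r = 7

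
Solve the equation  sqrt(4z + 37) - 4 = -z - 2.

z = -3

Isolate the radical: sqrt(4z + 37) = -z + 2.
Square both sides: 4z + 37 = (-z + 2)^2.
Expand and rearrange: z^2 - 8z - 33 = 0.
Solving gives z = 11 or z = -3.
Check each candidate in the original equation:
  z = 11: sqrt(81) = 9, while -z + 2 = -9 — extraneous.
  z = -3: sqrt(25) = 5, while -z + 2 = 5 — valid.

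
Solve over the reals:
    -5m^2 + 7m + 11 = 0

m = -0.9401 or m = 2.3401

Discriminant: (7)^2 - 4*(-5)*11 = 269.
Quadratic formula: m = (-7 +/- sqrt(269)) / (-10).
So m = 7/10 - sqrt(269)/10 ~= -0.9401 or m = 7/10 + sqrt(269)/10 ~= 2.3401.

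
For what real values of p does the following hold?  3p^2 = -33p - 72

p = -8 or p = -3

Bring every term to one side: 3p^2 + 33p + 72 = 0.
Factor: 3(p + 3)(p + 8) = 0.
So p = -3 or p = -8.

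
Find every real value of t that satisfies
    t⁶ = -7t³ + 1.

t = -1.9256 or t = 0.5193

Let u = t³. The equation becomes u² + 7u - 1 = 0.
By the quadratic formula, u = -7/2 + √(53)/2 or u = -√(53)/2 - 7/2.
t³ = -7/2 + √(53)/2 gives t = ∛(-7/2 + √(53)/2) ≈ 0.5193.
t³ = -√(53)/2 - 7/2 gives t = -∛(7/2 + √(53)/2) ≈ -1.9256.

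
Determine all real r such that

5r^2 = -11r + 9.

Rearrange to standard form: 5r^2 + 11r - 9 = 0.
Discriminant: (11)^2 - 4*5*(-9) = 301.
Quadratic formula: r = (-11 +/- sqrt(301)) / 10.
So r = -11/10 + sqrt(301)/10 ~= 0.6349 or r = -sqrt(301)/10 - 11/10 ~= -2.8349.

r = -2.8349 or r = 0.6349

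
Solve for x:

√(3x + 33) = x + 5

Square both sides: 3x + 33 = (x + 5)².
Expand and rearrange: x² + 7x - 8 = 0.
Solving gives x = 1 or x = -8.
Check each candidate in the original equation:
  x = 1: √(36) = 6, while x + 5 = 6 — valid.
  x = -8: √(9) = 3, while x + 5 = -3 — extraneous.

x = 1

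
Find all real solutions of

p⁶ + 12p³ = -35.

p = -1.9129 or p = -1.71

Let u = p³. The equation becomes u² + 12u + 35 = 0.
Factor: (u + 5)(u + 7) = 0, so u = -5 or u = -7.
p³ = -5 gives p = -∛(5) ≈ -1.71.
p³ = -7 gives p = -∛(7) ≈ -1.9129.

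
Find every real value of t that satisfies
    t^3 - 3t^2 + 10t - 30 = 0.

Possible rational roots are divisors of -30. Testing t = 3 gives 0, so (t - 3) is a factor.
Divide: t^3 - 3t^2 + 10t - 30 = (t - 3)(t^2 + 10).
The quadratic t^2 + 10 has discriminant -40 < 0, so no further real roots.

t = 3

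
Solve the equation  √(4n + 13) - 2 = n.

n = 3

Isolate the radical: √(4n + 13) = n + 2.
Square both sides: 4n + 13 = (n + 2)².
Expand and rearrange: n² - 9 = 0.
Solving gives n = 3 or n = -3.
Check each candidate in the original equation:
  n = 3: √(25) = 5, while n + 2 = 5 — valid.
  n = -3: √(1) = 1, while n + 2 = -1 — extraneous.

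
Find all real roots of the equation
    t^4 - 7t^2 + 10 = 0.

t = -2.2361 or t = -1.4142 or t = 1.4142 or t = 2.2361

Let u = t^2. The equation becomes u^2 - 7u + 10 = 0.
Factor: (u - 5)(u - 2) = 0, so u = 5 or u = 2.
t^2 = 5 gives t = +/-sqrt(5) ~= +/-2.2361.
t^2 = 2 gives t = +/-sqrt(2) ~= +/-1.4142.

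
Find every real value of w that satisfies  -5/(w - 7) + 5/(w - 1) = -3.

Multiply both sides by (w - 7)(w - 1):
-5(w - 1) + 5(w - 7) = -3(w - 7)(w - 1).
Expand and collect terms: -3w^2 + 24w + 9 = 0.
By the quadratic formula, w = (-24 +/- sqrt(684)) / -6, so w ~= -0.3589 or w ~= 8.3589.
Neither value makes a denominator zero (w != 7, w != 1), so both are valid.

w = -0.3589 or w = 8.3589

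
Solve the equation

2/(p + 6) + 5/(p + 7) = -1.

p = -13.7417 or p = -6.2583

Multiply both sides by (p + 6)(p + 7):
2(p + 7) + 5(p + 6) = -(p + 6)(p + 7).
Expand and collect terms: -p² - 20p - 86 = 0.
By the quadratic formula, p = (20 ± √56) / -2, so p ≈ -13.7417 or p ≈ -6.2583.
Neither value makes a denominator zero (p ≠ -6, p ≠ -7), so both are valid.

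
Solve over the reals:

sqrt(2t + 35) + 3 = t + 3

t = 7

Isolate the radical: sqrt(2t + 35) = t.
Square both sides: 2t + 35 = (t)^2.
Expand and rearrange: t^2 - 2t - 35 = 0.
Solving gives t = 7 or t = -5.
Check each candidate in the original equation:
  t = 7: sqrt(49) = 7, while t = 7 — valid.
  t = -5: sqrt(25) = 5, while t = -5 — extraneous.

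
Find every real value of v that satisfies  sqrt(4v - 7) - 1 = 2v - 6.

v = 4

Isolate the radical: sqrt(4v - 7) = 2v - 5.
Square both sides: 4v - 7 = (2v - 5)^2.
Expand and rearrange: 4v^2 - 24v + 32 = 0.
Solving gives v = 4 or v = 2.
Check each candidate in the original equation:
  v = 4: sqrt(9) = 3, while 2v - 5 = 3 — valid.
  v = 2: sqrt(1) = 1, while 2v - 5 = -1 — extraneous.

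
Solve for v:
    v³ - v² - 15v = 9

Rearrange: v³ - v² - 15v - 9 = 0.
Possible rational roots are divisors of -9. Testing v = -3 gives 0, so (v + 3) is a factor.
Divide: v³ - v² - 15v - 9 = (v + 3)(v² - 4v - 3).
Apply the quadratic formula to v² - 4v - 3 = 0: v = (4 ± √28)/2, i.e. v ≈ 4.6458 or v ≈ -0.6458.

v = -3 or v = -0.6458 or v = 4.6458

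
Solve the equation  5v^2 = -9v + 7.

Rearrange to standard form: 5v^2 + 9v - 7 = 0.
Discriminant: (9)^2 - 4*5*(-7) = 221.
Quadratic formula: v = (-9 +/- sqrt(221)) / 10.
So v = -9/10 + sqrt(221)/10 ~= 0.5866 or v = -sqrt(221)/10 - 9/10 ~= -2.3866.

v = -2.3866 or v = 0.5866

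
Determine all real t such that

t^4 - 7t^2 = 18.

t = -3 or t = 3

Let u = t^2. The equation becomes u^2 - 7u - 18 = 0.
Factor: (u - 9)(u + 2) = 0, so u = 9 or u = -2.
t^2 = 9 gives t = +/-3.
t^2 = -2 < 0 has no real solution.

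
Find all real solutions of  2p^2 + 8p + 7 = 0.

Discriminant: (8)^2 - 4*2*7 = 8.
Quadratic formula: p = (-8 +/- sqrt(8)) / 4.
So p = -2 + sqrt(2)/2 ~= -1.2929 or p = -2 - sqrt(2)/2 ~= -2.7071.

p = -2.7071 or p = -1.2929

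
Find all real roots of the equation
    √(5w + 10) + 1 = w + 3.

w = -2 or w = 3

Isolate the radical: √(5w + 10) = w + 2.
Square both sides: 5w + 10 = (w + 2)².
Expand and rearrange: w² - w - 6 = 0.
Solving gives w = 3 or w = -2.
Check each candidate in the original equation:
  w = 3: √(25) = 5, while w + 2 = 5 — valid.
  w = -2: √(0) = 0, while w + 2 = 0 — valid.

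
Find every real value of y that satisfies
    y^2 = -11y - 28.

y = -7 or y = -4

Bring every term to one side: y^2 + 11y + 28 = 0.
Factor: (y + 4)(y + 7) = 0.
So y = -4 or y = -7.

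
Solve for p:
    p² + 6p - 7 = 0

Factor: (p - 1)(p + 7) = 0.
So p = 1 or p = -7.

p = -7 or p = 1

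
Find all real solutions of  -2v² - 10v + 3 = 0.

v = -5.2839 or v = 0.2839

Discriminant: (-10)² − 4·(-2)·3 = 124.
Quadratic formula: v = (10 ± √124) / (-4).
So v = -√(31)/2 - 5/2 ≈ -5.2839 or v = -5/2 + √(31)/2 ≈ 0.2839.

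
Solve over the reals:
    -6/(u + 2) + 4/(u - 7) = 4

u = -3.3681 or u = 7.8681

Multiply both sides by (u + 2)(u - 7):
-6(u - 7) + 4(u + 2) = 4(u + 2)(u - 7).
Expand and collect terms: 4u² - 18u - 106 = 0.
By the quadratic formula, u = (18 ± √2020) / 8, so u ≈ 7.8681 or u ≈ -3.3681.
Neither value makes a denominator zero (u ≠ -2, u ≠ 7), so both are valid.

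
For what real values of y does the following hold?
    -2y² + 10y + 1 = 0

y = -0.0981 or y = 5.0981

Discriminant: (10)² − 4·(-2)·1 = 108.
Quadratic formula: y = (-10 ± √108) / (-4).
So y = 5/2 - 3·√(3)/2 ≈ -0.0981 or y = 5/2 + 3·√(3)/2 ≈ 5.0981.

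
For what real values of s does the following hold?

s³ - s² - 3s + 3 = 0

s = -1.7321 or s = 1 or s = 1.7321

Possible rational roots are divisors of 3. Testing s = 1 gives 0, so (s - 1) is a factor.
Divide: s³ - s² - 3s + 3 = (s - 1)(s² - 3).
Apply the quadratic formula to s² - 3 = 0: s = (0 ± √12)/2, i.e. s ≈ 1.7321 or s ≈ -1.7321.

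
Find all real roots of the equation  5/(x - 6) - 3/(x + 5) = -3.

x = -3.795 or x = 4.1283

Multiply both sides by (x - 6)(x + 5):
5(x + 5) - 3(x - 6) = -3(x - 6)(x + 5).
Expand and collect terms: -3x^2 + x + 47 = 0.
By the quadratic formula, x = (-1 +/- sqrt(565)) / -6, so x ~= -3.795 or x ~= 4.1283.
Neither value makes a denominator zero (x != 6, x != -5), so both are valid.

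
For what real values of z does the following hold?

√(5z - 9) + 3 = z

Isolate the radical: √(5z - 9) = z - 3.
Square both sides: 5z - 9 = (z - 3)².
Expand and rearrange: z² - 11z + 18 = 0.
Solving gives z = 9 or z = 2.
Check each candidate in the original equation:
  z = 9: √(36) = 6, while z - 3 = 6 — valid.
  z = 2: √(1) = 1, while z - 3 = -1 — extraneous.

z = 9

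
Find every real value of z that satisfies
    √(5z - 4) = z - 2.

z = 8

Square both sides: 5z - 4 = (z - 2)².
Expand and rearrange: z² - 9z + 8 = 0.
Solving gives z = 8 or z = 1.
Check each candidate in the original equation:
  z = 8: √(36) = 6, while z - 2 = 6 — valid.
  z = 1: √(1) = 1, while z - 2 = -1 — extraneous.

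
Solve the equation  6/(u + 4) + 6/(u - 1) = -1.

Multiply both sides by (u + 4)(u - 1):
6(u - 1) + 6(u + 4) = -(u + 4)(u - 1).
Expand and collect terms: -u² - 15u - 14 = 0.
Factor or apply the quadratic formula: u = -14 or u = -1.
Neither value makes a denominator zero (u ≠ -4, u ≠ 1), so both are valid.

u = -14 or u = -1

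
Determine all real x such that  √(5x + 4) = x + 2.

Square both sides: 5x + 4 = (x + 2)².
Expand and rearrange: x² - x = 0.
Solving gives x = 1 or x = 0.
Check each candidate in the original equation:
  x = 1: √(9) = 3, while x + 2 = 3 — valid.
  x = 0: √(4) = 2, while x + 2 = 2 — valid.

x = 0 or x = 1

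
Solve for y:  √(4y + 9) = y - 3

Square both sides: 4y + 9 = (y - 3)².
Expand and rearrange: y² - 10y = 0.
Solving gives y = 10 or y = 0.
Check each candidate in the original equation:
  y = 10: √(49) = 7, while y - 3 = 7 — valid.
  y = 0: √(9) = 3, while y - 3 = -3 — extraneous.

y = 10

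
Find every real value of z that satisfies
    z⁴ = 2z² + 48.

z = -2.8284 or z = 2.8284

Let u = z². The equation becomes u² - 2u - 48 = 0.
Factor: (u + 6)(u - 8) = 0, so u = -6 or u = 8.
z² = -6 < 0 has no real solution.
z² = 8 gives z = ±2·√(2) ≈ ±2.8284.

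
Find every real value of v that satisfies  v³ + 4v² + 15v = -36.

v = -3

Rearrange: v³ + 4v² + 15v + 36 = 0.
Possible rational roots are divisors of 36. Testing v = -3 gives 0, so (v + 3) is a factor.
Divide: v³ + 4v² + 15v + 36 = (v + 3)(v² + v + 12).
The quadratic v² + v + 12 has discriminant -47 < 0, so no further real roots.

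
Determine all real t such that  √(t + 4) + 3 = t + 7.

t = -4 or t = -3

Isolate the radical: √(t + 4) = t + 4.
Square both sides: t + 4 = (t + 4)².
Expand and rearrange: t² + 7t + 12 = 0.
Solving gives t = -3 or t = -4.
Check each candidate in the original equation:
  t = -3: √(1) = 1, while t + 4 = 1 — valid.
  t = -4: √(0) = 0, while t + 4 = 0 — valid.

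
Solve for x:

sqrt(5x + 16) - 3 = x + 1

x = -3 or x = 0

Isolate the radical: sqrt(5x + 16) = x + 4.
Square both sides: 5x + 16 = (x + 4)^2.
Expand and rearrange: x^2 + 3x = 0.
Solving gives x = 0 or x = -3.
Check each candidate in the original equation:
  x = 0: sqrt(16) = 4, while x + 4 = 4 — valid.
  x = -3: sqrt(1) = 1, while x + 4 = 1 — valid.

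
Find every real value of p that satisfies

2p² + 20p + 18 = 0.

p = -9 or p = -1

Factor: 2(p + 1)(p + 9) = 0.
So p = -1 or p = -9.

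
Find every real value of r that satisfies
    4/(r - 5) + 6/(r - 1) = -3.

r = -1.5147 or r = 4.1813

Multiply both sides by (r - 5)(r - 1):
4(r - 1) + 6(r - 5) = -3(r - 5)(r - 1).
Expand and collect terms: -3r² + 8r + 19 = 0.
By the quadratic formula, r = (-8 ± √292) / -6, so r ≈ -1.5147 or r ≈ 4.1813.
Neither value makes a denominator zero (r ≠ 5, r ≠ 1), so both are valid.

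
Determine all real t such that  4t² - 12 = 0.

Discriminant: (0)² − 4·4·(-12) = 192.
Quadratic formula: t = (0 ± √192) / 8.
So t = √(3) ≈ 1.7321 or t = -√(3) ≈ -1.7321.

t = -1.7321 or t = 1.7321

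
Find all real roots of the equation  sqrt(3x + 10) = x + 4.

x = -3 or x = -2

Square both sides: 3x + 10 = (x + 4)^2.
Expand and rearrange: x^2 + 5x + 6 = 0.
Solving gives x = -2 or x = -3.
Check each candidate in the original equation:
  x = -2: sqrt(4) = 2, while x + 4 = 2 — valid.
  x = -3: sqrt(1) = 1, while x + 4 = 1 — valid.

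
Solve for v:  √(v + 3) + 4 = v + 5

v = 1

Isolate the radical: √(v + 3) = v + 1.
Square both sides: v + 3 = (v + 1)².
Expand and rearrange: v² + v - 2 = 0.
Solving gives v = 1 or v = -2.
Check each candidate in the original equation:
  v = 1: √(4) = 2, while v + 1 = 2 — valid.
  v = -2: √(1) = 1, while v + 1 = -1 — extraneous.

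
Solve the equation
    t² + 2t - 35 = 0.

Factor: (t - 5)(t + 7) = 0.
So t = 5 or t = -7.

t = -7 or t = 5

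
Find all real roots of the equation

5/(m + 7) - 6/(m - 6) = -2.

Multiply both sides by (m + 7)(m - 6):
5(m - 6) - 6(m + 7) = -2(m + 7)(m - 6).
Expand and collect terms: -2m² - m + 156 = 0.
By the quadratic formula, m = (1 ± √1249) / -4, so m ≈ -9.0853 or m ≈ 8.5853.
Neither value makes a denominator zero (m ≠ -7, m ≠ 6), so both are valid.

m = -9.0853 or m = 8.5853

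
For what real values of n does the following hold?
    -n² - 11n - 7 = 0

n = -10.3218 or n = -0.6782

Discriminant: (-11)² − 4·(-1)·(-7) = 93.
Quadratic formula: n = (11 ± √93) / (-2).
So n = -11/2 - √(93)/2 ≈ -10.3218 or n = -11/2 + √(93)/2 ≈ -0.6782.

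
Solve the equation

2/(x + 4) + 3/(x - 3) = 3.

x = -3.4231 or x = 4.0898

Multiply both sides by (x + 4)(x - 3):
2(x - 3) + 3(x + 4) = 3(x + 4)(x - 3).
Expand and collect terms: 3x^2 - 2x - 42 = 0.
By the quadratic formula, x = (2 +/- sqrt(508)) / 6, so x ~= 4.0898 or x ~= -3.4231.
Neither value makes a denominator zero (x != -4, x != 3), so both are valid.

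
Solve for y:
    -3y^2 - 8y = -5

Rearrange to standard form: -3y^2 - 8y + 5 = 0.
Discriminant: (-8)^2 - 4*(-3)*5 = 124.
Quadratic formula: y = (8 +/- sqrt(124)) / (-6).
So y = -sqrt(31)/3 - 4/3 ~= -3.1893 or y = -4/3 + sqrt(31)/3 ~= 0.5226.

y = -3.1893 or y = 0.5226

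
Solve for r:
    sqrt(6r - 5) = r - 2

r = 9

Square both sides: 6r - 5 = (r - 2)^2.
Expand and rearrange: r^2 - 10r + 9 = 0.
Solving gives r = 9 or r = 1.
Check each candidate in the original equation:
  r = 9: sqrt(49) = 7, while r - 2 = 7 — valid.
  r = 1: sqrt(1) = 1, while r - 2 = -1 — extraneous.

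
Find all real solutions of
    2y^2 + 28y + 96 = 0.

y = -8 or y = -6

Factor: 2(y + 8)(y + 6) = 0.
So y = -8 or y = -6.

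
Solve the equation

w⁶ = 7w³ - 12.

Let u = w³. The equation becomes u² - 7u + 12 = 0.
Factor: (u - 3)(u - 4) = 0, so u = 3 or u = 4.
w³ = 3 gives w = ∛(3) ≈ 1.4422.
w³ = 4 gives w = ∛(4) ≈ 1.5874.

w = 1.4422 or w = 1.5874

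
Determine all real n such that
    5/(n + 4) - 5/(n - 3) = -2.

n = -5.9544 or n = 4.9544

Multiply both sides by (n + 4)(n - 3):
5(n - 3) - 5(n + 4) = -2(n + 4)(n - 3).
Expand and collect terms: -2n² - 2n + 59 = 0.
By the quadratic formula, n = (2 ± √476) / -4, so n ≈ -5.9544 or n ≈ 4.9544.
Neither value makes a denominator zero (n ≠ -4, n ≠ 3), so both are valid.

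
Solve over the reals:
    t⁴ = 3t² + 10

Let u = t². The equation becomes u² - 3u - 10 = 0.
Factor: (u + 2)(u - 5) = 0, so u = -2 or u = 5.
t² = -2 < 0 has no real solution.
t² = 5 gives t = ±√(5) ≈ ±2.2361.

t = -2.2361 or t = 2.2361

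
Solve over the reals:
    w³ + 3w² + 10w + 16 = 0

Possible rational roots are divisors of 16. Testing w = -2 gives 0, so (w + 2) is a factor.
Divide: w³ + 3w² + 10w + 16 = (w + 2)(w² + w + 8).
The quadratic w² + w + 8 has discriminant -31 < 0, so no further real roots.

w = -2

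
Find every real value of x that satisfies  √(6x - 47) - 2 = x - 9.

Isolate the radical: √(6x - 47) = x - 7.
Square both sides: 6x - 47 = (x - 7)².
Expand and rearrange: x² - 20x + 96 = 0.
Solving gives x = 12 or x = 8.
Check each candidate in the original equation:
  x = 12: √(25) = 5, while x - 7 = 5 — valid.
  x = 8: √(1) = 1, while x - 7 = 1 — valid.

x = 8 or x = 12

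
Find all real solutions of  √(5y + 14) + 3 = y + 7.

Isolate the radical: √(5y + 14) = y + 4.
Square both sides: 5y + 14 = (y + 4)².
Expand and rearrange: y² + 3y + 2 = 0.
Solving gives y = -1 or y = -2.
Check each candidate in the original equation:
  y = -1: √(9) = 3, while y + 4 = 3 — valid.
  y = -2: √(4) = 2, while y + 4 = 2 — valid.

y = -2 or y = -1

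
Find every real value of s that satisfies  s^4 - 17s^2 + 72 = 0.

Let u = s^2. The equation becomes u^2 - 17u + 72 = 0.
Factor: (u - 9)(u - 8) = 0, so u = 9 or u = 8.
s^2 = 9 gives s = +/-3.
s^2 = 8 gives s = +/-2*sqrt(2) ~= +/-2.8284.

s = -3 or s = -2.8284 or s = 2.8284 or s = 3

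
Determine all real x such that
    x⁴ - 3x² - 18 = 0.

x = -2.4495 or x = 2.4495

Let u = x². The equation becomes u² - 3u - 18 = 0.
Factor: (u + 3)(u - 6) = 0, so u = -3 or u = 6.
x² = -3 < 0 has no real solution.
x² = 6 gives x = ±√(6) ≈ ±2.4495.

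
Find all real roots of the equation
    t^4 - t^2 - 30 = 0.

t = -2.4495 or t = 2.4495

Let u = t^2. The equation becomes u^2 - u - 30 = 0.
Factor: (u + 5)(u - 6) = 0, so u = -5 or u = 6.
t^2 = -5 < 0 has no real solution.
t^2 = 6 gives t = +/-sqrt(6) ~= +/-2.4495.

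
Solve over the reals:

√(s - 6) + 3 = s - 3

Isolate the radical: √(s - 6) = s - 6.
Square both sides: s - 6 = (s - 6)².
Expand and rearrange: s² - 13s + 42 = 0.
Solving gives s = 7 or s = 6.
Check each candidate in the original equation:
  s = 7: √(1) = 1, while s - 6 = 1 — valid.
  s = 6: √(0) = 0, while s - 6 = 0 — valid.

s = 6 or s = 7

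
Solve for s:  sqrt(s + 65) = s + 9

Square both sides: s + 65 = (s + 9)^2.
Expand and rearrange: s^2 + 17s + 16 = 0.
Solving gives s = -1 or s = -16.
Check each candidate in the original equation:
  s = -1: sqrt(64) = 8, while s + 9 = 8 — valid.
  s = -16: sqrt(49) = 7, while s + 9 = -7 — extraneous.

s = -1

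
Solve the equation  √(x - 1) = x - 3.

Square both sides: x - 1 = (x - 3)².
Expand and rearrange: x² - 7x + 10 = 0.
Solving gives x = 5 or x = 2.
Check each candidate in the original equation:
  x = 5: √(4) = 2, while x - 3 = 2 — valid.
  x = 2: √(1) = 1, while x - 3 = -1 — extraneous.

x = 5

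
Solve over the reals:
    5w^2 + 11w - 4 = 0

w = -2.5177 or w = 0.3177

Discriminant: (11)^2 - 4*5*(-4) = 201.
Quadratic formula: w = (-11 +/- sqrt(201)) / 10.
So w = -11/10 + sqrt(201)/10 ~= 0.3177 or w = -sqrt(201)/10 - 11/10 ~= -2.5177.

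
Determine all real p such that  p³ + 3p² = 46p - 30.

p = -8.6904 or p = 0.6904 or p = 5

Rearrange: p³ + 3p² - 46p + 30 = 0.
Possible rational roots are divisors of 30. Testing p = 5 gives 0, so (p - 5) is a factor.
Divide: p³ + 3p² - 46p + 30 = (p - 5)(p² + 8p - 6).
Apply the quadratic formula to p² + 8p - 6 = 0: p = (-8 ± √88)/2, i.e. p ≈ 0.6904 or p ≈ -8.6904.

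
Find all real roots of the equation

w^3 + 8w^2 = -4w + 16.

Rearrange: w^3 + 8w^2 + 4w - 16 = 0.
Possible rational roots are divisors of -16. Testing w = -2 gives 0, so (w + 2) is a factor.
Divide: w^3 + 8w^2 + 4w - 16 = (w + 2)(w^2 + 6w - 8).
Apply the quadratic formula to w^2 + 6w - 8 = 0: w = (-6 +/- sqrt(68))/2, i.e. w ~= 1.1231 or w ~= -7.1231.

w = -7.1231 or w = -2 or w = 1.1231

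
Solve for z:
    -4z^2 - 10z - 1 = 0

Discriminant: (-10)^2 - 4*(-4)*(-1) = 84.
Quadratic formula: z = (10 +/- sqrt(84)) / (-8).
So z = -5/4 - sqrt(21)/4 ~= -2.3956 or z = -5/4 + sqrt(21)/4 ~= -0.1044.

z = -2.3956 or z = -0.1044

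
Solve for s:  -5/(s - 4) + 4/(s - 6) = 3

s = 2.8264 or s = 6.8403

Multiply both sides by (s - 4)(s - 6):
-5(s - 6) + 4(s - 4) = 3(s - 4)(s - 6).
Expand and collect terms: 3s² - 29s + 58 = 0.
By the quadratic formula, s = (29 ± √145) / 6, so s ≈ 6.8403 or s ≈ 2.8264.
Neither value makes a denominator zero (s ≠ 4, s ≠ 6), so both are valid.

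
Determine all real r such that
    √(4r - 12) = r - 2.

r = 4

Square both sides: 4r - 12 = (r - 2)².
Expand and rearrange: r² - 8r + 16 = 0.
This gives the repeated root r = 4.
Check in the original equation:
  r = 4: √(4) = 2, while r - 2 = 2 — valid.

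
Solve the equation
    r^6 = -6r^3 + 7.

r = -1.9129 or r = 1

Let u = r^3. The equation becomes u^2 + 6u - 7 = 0.
Factor: (u - 1)(u + 7) = 0, so u = 1 or u = -7.
r^3 = 1 gives r = 1.
r^3 = -7 gives r = -(7)^(1/3) ~= -1.9129.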